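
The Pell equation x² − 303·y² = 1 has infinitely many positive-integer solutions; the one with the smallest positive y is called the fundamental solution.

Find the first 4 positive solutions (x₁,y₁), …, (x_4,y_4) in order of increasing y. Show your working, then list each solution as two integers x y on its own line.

√303 = [17; 2,2,5,2,2,34, …], period ℓ=6 (even) → k=5
a_0=17:  p_0=17·1+0=17,  q_0=17·0+1=1
a_1=2:  p_1=2·17+1=35,  q_1=2·1+0=2
a_2=2:  p_2=2·35+17=87,  q_2=2·2+1=5
a_3=5:  p_3=5·87+35=470,  q_3=5·5+2=27
a_4=2:  p_4=2·470+87=1027,  q_4=2·27+5=59
a_5=2:  p_5=2·1027+470=2524,  q_5=2·59+27=145
fundamental: x₁=2524, y₁=145  (since 6370576 − 303·21025 = 1)
(x_2, y_2) = (2524·2524 + 303·145·145, 2524·145 + 145·2524) = (12741151, 731960)
(x_3, y_3) = (2524·12741151 + 303·145·731960, 2524·731960 + 145·12741151) = (64317327724, 3694933935)
(x_4, y_4) = (2524·64317327724 + 303·145·3694933935, 2524·3694933935 + 145·64317327724) = (324673857609601, 18652025771920)

2524 145
12741151 731960
64317327724 3694933935
324673857609601 18652025771920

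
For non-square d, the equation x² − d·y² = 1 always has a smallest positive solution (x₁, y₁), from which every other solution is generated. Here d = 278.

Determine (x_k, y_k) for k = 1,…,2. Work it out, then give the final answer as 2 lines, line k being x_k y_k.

2501 150
12510001 750300

√278 = [16; 1,2,16,2,1,32, …], period ℓ=6 (even) → k=5
a_0=16:  p_0=16·1+0=16,  q_0=16·0+1=1
…
a_4=2:  p_4=2·817+50=1684,  q_4=2·49+3=101
a_5=1:  p_5=1·1684+817=2501,  q_5=1·101+49=150
fundamental: x₁=2501, y₁=150  (since 6255001 − 278·22500 = 1)
k=2:  x_2 = 2501·2501+278·150·150 = 12510001,  y_2 = 2501·150+150·2501 = 750300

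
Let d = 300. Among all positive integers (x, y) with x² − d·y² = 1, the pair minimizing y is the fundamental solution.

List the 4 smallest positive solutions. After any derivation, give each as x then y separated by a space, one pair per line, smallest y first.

1351 78
3650401 210756
9863382151 569462634
26650854921601 1538687826312

√300 → a₀=17, period (3,8,3,34); ℓ=4 even so k=3
i=0: a=17 ⇒ p=17, q=1
…
i=2: a=8 ⇒ p=433, q=25
i=3: a=3 ⇒ p=1351, q=78
(x₁, y₁) = (1351, 78);  1351² − 300·78² = 1 ✓
(1351+78√300)^2 = 3650401 + 210756√300
(1351+78√300)^3 = 9863382151 + 569462634√300
(1351+78√300)^4 = 26650854921601 + 1538687826312√300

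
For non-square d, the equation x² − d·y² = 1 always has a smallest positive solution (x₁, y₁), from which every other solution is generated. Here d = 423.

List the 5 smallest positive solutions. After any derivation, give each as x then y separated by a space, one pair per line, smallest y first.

4607 224
42448897 2063936
391124132351 19017106080
3603817713033217 175223613357184
33205576016763929087 1614510354455987296

d=423: √d = [20; 1,1,3,4,3,1,1,40] (ℓ=8, even), read p_7/q_7
i=0: a=20 ⇒ p=20, q=1
…
i=2: a=1 ⇒ p=41, q=2
i=3: a=3 ⇒ p=144, q=7
i=4: a=4 ⇒ p=617, q=30
i=5: a=3 ⇒ p=1995, q=97
i=6: a=1 ⇒ p=2612, q=127
i=7: a=1 ⇒ p=4607, q=224
(x₁, y₁) = (4607, 224);  4607² − 423·224² = 1 ✓
n=2: (4607,224)∘(4607,224) = (4607·4607+423·224·224, 4607·224+224·4607) = (42448897,2063936)
n=3: (42448897,2063936)∘(4607,224) = (4607·42448897+423·224·2063936, 4607·2063936+224·42448897) = (391124132351,19017106080)
n=4: (391124132351,19017106080)∘(4607,224) = (4607·391124132351+423·224·19017106080, 4607·19017106080+224·391124132351) = (3603817713033217,175223613357184)
n=5: (3603817713033217,175223613357184)∘(4607,224) = (4607·3603817713033217+423·224·175223613357184, 4607·175223613357184+224·3603817713033217) = (33205576016763929087,1614510354455987296)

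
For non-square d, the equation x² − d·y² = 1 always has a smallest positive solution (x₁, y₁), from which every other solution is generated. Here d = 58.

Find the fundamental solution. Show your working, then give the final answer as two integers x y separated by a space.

19603 2574

√58 = [7; 1,1,1,1,1,1,14, …], period ℓ=7 (odd) → k=13
step 0: (7, 1)  from 7·(1,0) + (0,1)
…
step 6: (99, 13)  from 1·(61,8) + (38,5)
…
step 8: (1546, 203)  from 1·(1447,190) + (99,13)
…
step 11: (7532, 989)  from 1·(4539,596) + (2993,393)
step 12: (12071, 1585)  from 1·(7532,989) + (4539,596)
step 13: (19603, 2574)  from 1·(12071,1585) + (7532,989)
(x₁, y₁) = (19603, 2574);  19603² − 58·2574² = 1 ✓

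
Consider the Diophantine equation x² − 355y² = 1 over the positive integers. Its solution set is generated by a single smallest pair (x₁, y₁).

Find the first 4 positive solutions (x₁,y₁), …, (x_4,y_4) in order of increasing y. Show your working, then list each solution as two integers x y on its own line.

954809 50676
1823320452961 96771801768
3481845556741524089 184797174548553948
6648994948371812427335041 352892010866963721270096

√355 = [18; 1,5,3,3,1,6,1,3,3,5,1,36, …], period ℓ=12 (even) → k=11
i=0: a=18 ⇒ p=18, q=1
i=1: a=1 ⇒ p=19, q=1
i=2: a=5 ⇒ p=113, q=6
i=3: a=3 ⇒ p=358, q=19
i=4: a=3 ⇒ p=1187, q=63
…
i=7: a=1 ⇒ p=12002, q=637
…
i=9: a=3 ⇒ p=151391, q=8035
i=10: a=5 ⇒ p=803418, q=42641
i=11: a=1 ⇒ p=954809, q=50676
fundamental: x₁=954809, y₁=50676  (since 911660226481 − 355·2568056976 = 1)
k=2:  x_2 = 954809·954809+355·50676·50676 = 1823320452961,  y_2 = 954809·50676+50676·954809 = 96771801768
k=3:  x_3 = 954809·1823320452961+355·50676·96771801768 = 3481845556741524089,  y_3 = 954809·96771801768+50676·1823320452961 = 184797174548553948
k=4:  x_4 = 954809·3481845556741524089+355·50676·184797174548553948 = 6648994948371812427335041,  y_4 = 954809·184797174548553948+50676·3481845556741524089 = 352892010866963721270096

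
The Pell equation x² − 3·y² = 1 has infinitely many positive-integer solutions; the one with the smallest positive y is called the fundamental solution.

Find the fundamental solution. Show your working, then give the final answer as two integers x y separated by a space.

√3 → a₀=1, period (1,2); ℓ=2 even so k=1
k=0  a_k=1  p_k/q_k = 1/1
k=1  a_k=1  p_k/q_k = 2/1
→ (2, 1).  Check: 2²=4, 3·1²=3, difference 1.

2 1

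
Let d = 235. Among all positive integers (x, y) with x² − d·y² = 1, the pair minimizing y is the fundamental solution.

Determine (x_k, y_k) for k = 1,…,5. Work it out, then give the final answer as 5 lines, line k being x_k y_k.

46 3
4231 276
389206 25389
35802721 2335512
3293461126 214841715

√235 → a₀=15, period (3,30); ℓ=2 even so k=1
a_0=15:  p_0=15·1+0=15,  q_0=15·0+1=1
a_1=3:  p_1=3·15+1=46,  q_1=3·1+0=3
fundamental: x₁=46, y₁=3  (since 2116 − 235·9 = 1)
(46+3√235)^2 = 4231 + 276√235
(46+3√235)^3 = 389206 + 25389√235
(46+3√235)^4 = 35802721 + 2335512√235
(46+3√235)^5 = 3293461126 + 214841715√235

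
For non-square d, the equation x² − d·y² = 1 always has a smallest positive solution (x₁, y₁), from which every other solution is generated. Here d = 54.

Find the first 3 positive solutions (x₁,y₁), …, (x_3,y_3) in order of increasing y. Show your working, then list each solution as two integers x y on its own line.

485 66
470449 64020
456335045 62099334

√54 = [7; 2,1,6,1,2,14, …], period ℓ=6 (even) → k=5
k=0  a_k=7  p_k/q_k = 7/1
…
k=2  a_k=1  p_k/q_k = 22/3
k=3  a_k=6  p_k/q_k = 147/20
k=4  a_k=1  p_k/q_k = 169/23
k=5  a_k=2  p_k/q_k = 485/66
→ (485, 66).  Check: 485²=235225, 54·66²=235224, difference 1.
(x_2, y_2) = (485·485 + 54·66·66, 485·66 + 66·485) = (470449, 64020)
(x_3, y_3) = (485·470449 + 54·66·64020, 485·64020 + 66·470449) = (456335045, 62099334)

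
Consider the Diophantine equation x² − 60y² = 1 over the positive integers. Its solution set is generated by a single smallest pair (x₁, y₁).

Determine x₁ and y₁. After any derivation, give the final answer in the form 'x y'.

√60 → a₀=7, period (1,2,1,14); ℓ=4 even so k=3
i=0: a=7 ⇒ p=7, q=1
…
i=2: a=2 ⇒ p=23, q=3
i=3: a=1 ⇒ p=31, q=4
→ (31, 4).  Check: 31²=961, 60·4²=960, difference 1.

31 4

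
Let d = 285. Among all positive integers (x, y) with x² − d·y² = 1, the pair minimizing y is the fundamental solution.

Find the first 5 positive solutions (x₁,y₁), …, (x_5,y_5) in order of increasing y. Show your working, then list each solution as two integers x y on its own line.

√285 → a₀=16, period (1,7,2,7,1,32); ℓ=6 even so k=5
i=0: a=16 ⇒ p=16, q=1
…
i=2: a=7 ⇒ p=135, q=8
…
i=4: a=7 ⇒ p=2144, q=127
i=5: a=1 ⇒ p=2431, q=144
fundamental: x₁=2431, y₁=144  (since 5909761 − 285·20736 = 1)
n=2: (2431,144)∘(2431,144) = (2431·2431+285·144·144, 2431·144+144·2431) = (11819521,700128)
n=3: (11819521,700128)∘(2431,144) = (2431·11819521+285·144·700128, 2431·700128+144·11819521) = (57466508671,3404022192)
n=4: (57466508671,3404022192)∘(2431,144) = (2431·57466508671+285·144·3404022192, 2431·3404022192+144·57466508671) = (279402153338881,16550355197376)
n=5: (279402153338881,16550355197376)∘(2431,144) = (2431·279402153338881+285·144·16550355197376, 2431·16550355197376+144·279402153338881) = (1358453212067130751,80467823565619920)

2431 144
11819521 700128
57466508671 3404022192
279402153338881 16550355197376
1358453212067130751 80467823565619920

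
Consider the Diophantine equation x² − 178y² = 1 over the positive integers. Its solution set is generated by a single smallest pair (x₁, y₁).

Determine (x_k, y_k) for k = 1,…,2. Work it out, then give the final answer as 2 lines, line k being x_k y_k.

1601 120
5126401 384240

√178 → a₀=13, period (2,1,12,1,2,26); ℓ=6 even so k=5
i=0: a=13 ⇒ p=13, q=1
…
i=2: a=1 ⇒ p=40, q=3
i=3: a=12 ⇒ p=507, q=38
i=4: a=1 ⇒ p=547, q=41
i=5: a=2 ⇒ p=1601, q=120
(x₁, y₁) = (1601, 120);  1601² − 178·120² = 1 ✓
k=2:  x_2 = 1601·1601+178·120·120 = 5126401,  y_2 = 1601·120+120·1601 = 384240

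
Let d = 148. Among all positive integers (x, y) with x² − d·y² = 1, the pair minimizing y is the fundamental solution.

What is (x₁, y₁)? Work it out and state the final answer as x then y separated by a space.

73 6

d=148: √d = [12; 6,24] (ℓ=2, even), read p_1/q_1
k=0  a_k=12  p_k/q_k = 12/1
k=1  a_k=6  p_k/q_k = 73/6
(x₁, y₁) = (73, 6);  73² − 148·6² = 1 ✓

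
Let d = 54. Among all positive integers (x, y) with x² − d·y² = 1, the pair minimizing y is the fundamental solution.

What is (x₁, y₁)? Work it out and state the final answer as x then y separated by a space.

485 66

[7; 2,1,6,1,2,14] for √54; ℓ=6 ⇒ convergent index 5
a_0=7:  p_0=7·1+0=7,  q_0=7·0+1=1
…
a_4=1:  p_4=1·147+22=169,  q_4=1·20+3=23
a_5=2:  p_5=2·169+147=485,  q_5=2·23+20=66
→ (485, 66).  Check: 485²=235225, 54·66²=235224, difference 1.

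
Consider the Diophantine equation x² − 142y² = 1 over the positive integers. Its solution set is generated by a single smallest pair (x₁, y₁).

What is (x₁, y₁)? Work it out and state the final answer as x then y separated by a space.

143 12

√142 → a₀=11, period (1,10,1,22); ℓ=4 even so k=3
step 0: (11, 1)  from 11·(1,0) + (0,1)
…
step 2: (131, 11)  from 10·(12,1) + (11,1)
step 3: (143, 12)  from 1·(131,11) + (12,1)
(x₁, y₁) = (143, 12);  143² − 142·12² = 1 ✓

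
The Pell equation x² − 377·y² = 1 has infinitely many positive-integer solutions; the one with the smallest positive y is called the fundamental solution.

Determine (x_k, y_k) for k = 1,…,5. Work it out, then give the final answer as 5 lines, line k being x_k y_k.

d=377: √d = [19; 2,2,2,38] (ℓ=4, even), read p_3/q_3
i=0: a=19 ⇒ p=19, q=1
i=1: a=2 ⇒ p=39, q=2
i=2: a=2 ⇒ p=97, q=5
i=3: a=2 ⇒ p=233, q=12
(x₁, y₁) = (233, 12);  233² − 377·12² = 1 ✓
(x_2, y_2) = (233·233 + 377·12·12, 233·12 + 12·233) = (108577, 5592)
(x_3, y_3) = (233·108577 + 377·12·5592, 233·5592 + 12·108577) = (50596649, 2605860)
(x_4, y_4) = (233·50596649 + 377·12·2605860, 233·2605860 + 12·50596649) = (23577929857, 1214325168)
(x_5, y_5) = (233·23577929857 + 377·12·1214325168, 233·1214325168 + 12·23577929857) = (10987264716713, 565872922428)

233 12
108577 5592
50596649 2605860
23577929857 1214325168
10987264716713 565872922428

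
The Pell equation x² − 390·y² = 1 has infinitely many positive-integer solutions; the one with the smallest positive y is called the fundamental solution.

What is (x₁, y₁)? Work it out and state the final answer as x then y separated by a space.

d=390: √d = [19; 1,2,1,38] (ℓ=4, even), read p_3/q_3
i=0: a=19 ⇒ p=19, q=1
i=1: a=1 ⇒ p=20, q=1
i=2: a=2 ⇒ p=59, q=3
i=3: a=1 ⇒ p=79, q=4
fundamental: x₁=79, y₁=4  (since 6241 − 390·16 = 1)

79 4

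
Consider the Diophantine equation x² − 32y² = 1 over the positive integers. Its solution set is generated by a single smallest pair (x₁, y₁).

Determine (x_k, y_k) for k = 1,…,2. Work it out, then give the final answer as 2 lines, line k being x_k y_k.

d=32: √d = [5; 1,1,1,10] (ℓ=4, even), read p_3/q_3
step 0: (5, 1)  from 5·(1,0) + (0,1)
…
step 2: (11, 2)  from 1·(6,1) + (5,1)
step 3: (17, 3)  from 1·(11,2) + (6,1)
fundamental: x₁=17, y₁=3  (since 289 − 32·9 = 1)
k=2:  x_2 = 17·17+32·3·3 = 577,  y_2 = 17·3+3·17 = 102

17 3
577 102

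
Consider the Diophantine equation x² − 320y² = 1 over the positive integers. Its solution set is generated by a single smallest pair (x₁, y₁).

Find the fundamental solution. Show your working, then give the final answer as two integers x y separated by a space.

161 9

[17; 1,7,1,34] for √320; ℓ=4 ⇒ convergent index 3
i=0: a=17 ⇒ p=17, q=1
…
i=2: a=7 ⇒ p=143, q=8
i=3: a=1 ⇒ p=161, q=9
(x₁, y₁) = (161, 9);  161² − 320·9² = 1 ✓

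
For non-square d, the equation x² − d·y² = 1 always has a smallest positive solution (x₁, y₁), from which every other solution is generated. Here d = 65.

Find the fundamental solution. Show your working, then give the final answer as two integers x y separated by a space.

129 16

√65 = [8; 16, …], period ℓ=1 (odd) → k=1
k=0  a_k=8  p_k/q_k = 8/1
k=1  a_k=16  p_k/q_k = 129/16
→ (129, 16).  Check: 129²=16641, 65·16²=16640, difference 1.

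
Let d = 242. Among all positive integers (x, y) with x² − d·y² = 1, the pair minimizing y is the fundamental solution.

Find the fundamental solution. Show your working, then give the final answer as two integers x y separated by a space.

√242 → a₀=15, period (1,1,3,1,14,1,3,1,1,30); ℓ=10 even so k=9
a_0=15:  p_0=15·1+0=15,  q_0=15·0+1=1
a_1=1:  p_1=1·15+1=16,  q_1=1·1+0=1
…
a_3=3:  p_3=3·31+16=109,  q_3=3·2+1=7
…
a_5=14:  p_5=14·140+109=2069,  q_5=14·9+7=133
a_6=1:  p_6=1·2069+140=2209,  q_6=1·133+9=142
a_7=3:  p_7=3·2209+2069=8696,  q_7=3·142+133=559
a_8=1:  p_8=1·8696+2209=10905,  q_8=1·559+142=701
a_9=1:  p_9=1·10905+8696=19601,  q_9=1·701+559=1260
fundamental: x₁=19601, y₁=1260  (since 384199201 − 242·1587600 = 1)

19601 1260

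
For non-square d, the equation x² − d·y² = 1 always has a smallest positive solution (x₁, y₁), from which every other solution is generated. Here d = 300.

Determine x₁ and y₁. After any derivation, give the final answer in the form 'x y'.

√300 → a₀=17, period (3,8,3,34); ℓ=4 even so k=3
i=0: a=17 ⇒ p=17, q=1
i=1: a=3 ⇒ p=52, q=3
i=2: a=8 ⇒ p=433, q=25
i=3: a=3 ⇒ p=1351, q=78
→ (1351, 78).  Check: 1351²=1825201, 300·78²=1825200, difference 1.

1351 78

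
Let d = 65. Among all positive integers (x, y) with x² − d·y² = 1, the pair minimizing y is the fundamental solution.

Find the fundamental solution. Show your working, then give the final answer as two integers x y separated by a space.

√65 → a₀=8, period (16); ℓ=1 odd so k=1
a_0=8:  p_0=8·1+0=8,  q_0=8·0+1=1
a_1=16:  p_1=16·8+1=129,  q_1=16·1+0=16
fundamental: x₁=129, y₁=16  (since 16641 − 65·256 = 1)

129 16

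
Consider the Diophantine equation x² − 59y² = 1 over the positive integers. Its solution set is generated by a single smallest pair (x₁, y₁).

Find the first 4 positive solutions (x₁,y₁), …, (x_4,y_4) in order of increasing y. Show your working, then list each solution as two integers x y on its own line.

530 69
561799 73140
595506410 77528331
631236232801 82179957720

[7; 1,2,7,2,1,14] for √59; ℓ=6 ⇒ convergent index 5
i=0: a=7 ⇒ p=7, q=1
…
i=2: a=2 ⇒ p=23, q=3
…
i=4: a=2 ⇒ p=361, q=47
i=5: a=1 ⇒ p=530, q=69
(x₁, y₁) = (530, 69);  530² − 59·69² = 1 ✓
(530+69√59)^2 = 561799 + 73140√59
(530+69√59)^3 = 595506410 + 77528331√59
(530+69√59)^4 = 631236232801 + 82179957720√59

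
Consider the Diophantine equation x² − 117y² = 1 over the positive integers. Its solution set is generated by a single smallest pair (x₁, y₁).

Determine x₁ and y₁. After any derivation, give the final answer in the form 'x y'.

√117 → a₀=10, period (1,4,2,4,1,20); ℓ=6 even so k=5
step 0: (10, 1)  from 10·(1,0) + (0,1)
step 1: (11, 1)  from 1·(10,1) + (1,0)
step 2: (54, 5)  from 4·(11,1) + (10,1)
step 3: (119, 11)  from 2·(54,5) + (11,1)
step 4: (530, 49)  from 4·(119,11) + (54,5)
step 5: (649, 60)  from 1·(530,49) + (119,11)
→ (649, 60).  Check: 649²=421201, 117·60²=421200, difference 1.

649 60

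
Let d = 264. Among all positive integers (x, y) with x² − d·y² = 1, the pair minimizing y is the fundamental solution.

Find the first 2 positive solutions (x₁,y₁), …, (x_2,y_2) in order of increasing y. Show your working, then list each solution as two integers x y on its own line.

65 4
8449 520

√264 → a₀=16, period (4,32); ℓ=2 even so k=1
i=0: a=16 ⇒ p=16, q=1
i=1: a=4 ⇒ p=65, q=4
→ (65, 4).  Check: 65²=4225, 264·4²=4224, difference 1.
k=2:  x_2 = 65·65+264·4·4 = 8449,  y_2 = 65·4+4·65 = 520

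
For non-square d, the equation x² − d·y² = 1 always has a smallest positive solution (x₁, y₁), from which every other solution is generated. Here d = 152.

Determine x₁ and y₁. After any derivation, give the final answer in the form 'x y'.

√152 = [12; 3,24, …], period ℓ=2 (even) → k=1
i=0: a=12 ⇒ p=12, q=1
i=1: a=3 ⇒ p=37, q=3
(x₁, y₁) = (37, 3);  37² − 152·3² = 1 ✓

37 3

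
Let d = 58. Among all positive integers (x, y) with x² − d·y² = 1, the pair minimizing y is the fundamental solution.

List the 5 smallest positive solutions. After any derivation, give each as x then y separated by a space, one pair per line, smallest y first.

d=58: √d = [7; 1,1,1,1,1,1,14] (ℓ=7, odd), read p_13/q_13
i=0: a=7 ⇒ p=7, q=1
i=1: a=1 ⇒ p=8, q=1
i=2: a=1 ⇒ p=15, q=2
…
i=7: a=14 ⇒ p=1447, q=190
i=8: a=1 ⇒ p=1546, q=203
i=9: a=1 ⇒ p=2993, q=393
…
i=11: a=1 ⇒ p=7532, q=989
i=12: a=1 ⇒ p=12071, q=1585
i=13: a=1 ⇒ p=19603, q=2574
(x₁, y₁) = (19603, 2574);  19603² − 58·2574² = 1 ✓
(x_2, y_2) = (19603·19603 + 58·2574·2574, 19603·2574 + 2574·19603) = (768555217, 100916244)
(x_3, y_3) = (19603·768555217 + 58·2574·100916244, 19603·100916244 + 2574·768555217) = (30131975818099, 3956522259690)
(x_4, y_4) = (19603·30131975818099 + 58·2574·3956522259690, 19603·3956522259690 + 2574·30131975818099) = (1181354243155834177, 155119411612489896)
(x_5, y_5) = (19603·1181354243155834177 + 58·2574·155119411612489896, 19603·155119411612489896 + 2574·1181354243155834177) = (46316174427035658925363, 6081611647722756602886)

19603 2574
768555217 100916244
30131975818099 3956522259690
1181354243155834177 155119411612489896
46316174427035658925363 6081611647722756602886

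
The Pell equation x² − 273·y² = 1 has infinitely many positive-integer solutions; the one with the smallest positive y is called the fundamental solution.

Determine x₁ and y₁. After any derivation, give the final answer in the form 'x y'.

[16; 1,1,10,1,1,32] for √273; ℓ=6 ⇒ convergent index 5
k=0  a_k=16  p_k/q_k = 16/1
k=1  a_k=1  p_k/q_k = 17/1
…
k=3  a_k=10  p_k/q_k = 347/21
k=4  a_k=1  p_k/q_k = 380/23
k=5  a_k=1  p_k/q_k = 727/44
(x₁, y₁) = (727, 44);  727² − 273·44² = 1 ✓

727 44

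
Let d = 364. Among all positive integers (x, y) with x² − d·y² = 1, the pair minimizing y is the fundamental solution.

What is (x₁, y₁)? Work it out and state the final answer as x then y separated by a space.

√364 → a₀=19, period (12,1,2,3,1,8,1,3,2,1,12,38); ℓ=12 even so k=11
k=0  a_k=19  p_k/q_k = 19/1
…
k=2  a_k=1  p_k/q_k = 248/13
k=3  a_k=2  p_k/q_k = 725/38
k=4  a_k=3  p_k/q_k = 2423/127
k=5  a_k=1  p_k/q_k = 3148/165
…
k=8  a_k=3  p_k/q_k = 119872/6283
k=9  a_k=2  p_k/q_k = 270499/14178
k=10  a_k=1  p_k/q_k = 390371/20461
k=11  a_k=12  p_k/q_k = 4954951/259710
(x₁, y₁) = (4954951, 259710);  4954951² − 364·259710² = 1 ✓

4954951 259710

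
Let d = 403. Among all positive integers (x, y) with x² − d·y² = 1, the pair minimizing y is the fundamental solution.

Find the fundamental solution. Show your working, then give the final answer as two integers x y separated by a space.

669878 33369

√403 = [20; 13,2,1,3,1,3,1,2,13,40, …], period ℓ=10 (even) → k=9
a_0=20:  p_0=20·1+0=20,  q_0=20·0+1=1
a_1=13:  p_1=13·20+1=261,  q_1=13·1+0=13
…
a_5=1:  p_5=1·2951+803=3754,  q_5=1·147+40=187
…
a_8=2:  p_8=2·17967+14213=50147,  q_8=2·895+708=2498
a_9=13:  p_9=13·50147+17967=669878,  q_9=13·2498+895=33369
fundamental: x₁=669878, y₁=33369  (since 448736534884 − 403·1113490161 = 1)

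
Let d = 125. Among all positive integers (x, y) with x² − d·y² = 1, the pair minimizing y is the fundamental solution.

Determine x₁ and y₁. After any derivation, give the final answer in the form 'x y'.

d=125: √d = [11; 5,1,1,5,22] (ℓ=5, odd), read p_9/q_9
k=0  a_k=11  p_k/q_k = 11/1
k=1  a_k=5  p_k/q_k = 56/5
k=2  a_k=1  p_k/q_k = 67/6
k=3  a_k=1  p_k/q_k = 123/11
k=4  a_k=5  p_k/q_k = 682/61
k=5  a_k=22  p_k/q_k = 15127/1353
k=6  a_k=5  p_k/q_k = 76317/6826
k=7  a_k=1  p_k/q_k = 91444/8179
k=8  a_k=1  p_k/q_k = 167761/15005
k=9  a_k=5  p_k/q_k = 930249/83204
fundamental: x₁=930249, y₁=83204  (since 865363202001 − 125·6922905616 = 1)

930249 83204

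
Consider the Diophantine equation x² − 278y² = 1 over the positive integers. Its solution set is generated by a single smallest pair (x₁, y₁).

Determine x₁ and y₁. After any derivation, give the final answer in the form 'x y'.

2501 150

√278 = [16; 1,2,16,2,1,32, …], period ℓ=6 (even) → k=5
step 0: (16, 1)  from 16·(1,0) + (0,1)
step 1: (17, 1)  from 1·(16,1) + (1,0)
…
step 3: (817, 49)  from 16·(50,3) + (17,1)
step 4: (1684, 101)  from 2·(817,49) + (50,3)
step 5: (2501, 150)  from 1·(1684,101) + (817,49)
(x₁, y₁) = (2501, 150);  2501² − 278·150² = 1 ✓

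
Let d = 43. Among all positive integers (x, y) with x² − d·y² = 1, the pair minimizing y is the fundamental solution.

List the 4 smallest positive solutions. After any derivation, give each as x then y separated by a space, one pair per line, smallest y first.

3482 531
24248647 3697884
168867574226 25752063645
1175993762661217 179337367525896

[6; 1,1,3,1,5,1,3,1,1,12] for √43; ℓ=10 ⇒ convergent index 9
a_0=6:  p_0=6·1+0=6,  q_0=6·0+1=1
a_1=1:  p_1=1·6+1=7,  q_1=1·1+0=1
a_2=1:  p_2=1·7+6=13,  q_2=1·1+1=2
a_3=3:  p_3=3·13+7=46,  q_3=3·2+1=7
a_4=1:  p_4=1·46+13=59,  q_4=1·7+2=9
a_5=5:  p_5=5·59+46=341,  q_5=5·9+7=52
a_6=1:  p_6=1·341+59=400,  q_6=1·52+9=61
a_7=3:  p_7=3·400+341=1541,  q_7=3·61+52=235
a_8=1:  p_8=1·1541+400=1941,  q_8=1·235+61=296
a_9=1:  p_9=1·1941+1541=3482,  q_9=1·296+235=531
fundamental: x₁=3482, y₁=531  (since 12124324 − 43·281961 = 1)
n=2: (3482,531)∘(3482,531) = (3482·3482+43·531·531, 3482·531+531·3482) = (24248647,3697884)
n=3: (24248647,3697884)∘(3482,531) = (3482·24248647+43·531·3697884, 3482·3697884+531·24248647) = (168867574226,25752063645)
n=4: (168867574226,25752063645)∘(3482,531) = (3482·168867574226+43·531·25752063645, 3482·25752063645+531·168867574226) = (1175993762661217,179337367525896)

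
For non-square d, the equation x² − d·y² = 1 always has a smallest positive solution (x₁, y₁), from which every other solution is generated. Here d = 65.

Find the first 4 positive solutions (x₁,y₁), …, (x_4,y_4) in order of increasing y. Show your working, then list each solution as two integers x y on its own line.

129 16
33281 4128
8586369 1065008
2215249921 274767936

d=65: √d = [8; 16] (ℓ=1, odd), read p_1/q_1
k=0  a_k=8  p_k/q_k = 8/1
k=1  a_k=16  p_k/q_k = 129/16
→ (129, 16).  Check: 129²=16641, 65·16²=16640, difference 1.
k=2:  x_2 = 129·129+65·16·16 = 33281,  y_2 = 129·16+16·129 = 4128
k=3:  x_3 = 129·33281+65·16·4128 = 8586369,  y_3 = 129·4128+16·33281 = 1065008
k=4:  x_4 = 129·8586369+65·16·1065008 = 2215249921,  y_4 = 129·1065008+16·8586369 = 274767936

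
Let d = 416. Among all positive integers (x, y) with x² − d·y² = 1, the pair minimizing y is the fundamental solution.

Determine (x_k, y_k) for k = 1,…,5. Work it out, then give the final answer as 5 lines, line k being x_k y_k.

d=416: √d = [20; 2,1,1,9,1,1,2,40] (ℓ=8, even), read p_7/q_7
a_0=20:  p_0=20·1+0=20,  q_0=20·0+1=1
a_1=2:  p_1=2·20+1=41,  q_1=2·1+0=2
a_2=1:  p_2=1·41+20=61,  q_2=1·2+1=3
…
a_4=9:  p_4=9·102+61=979,  q_4=9·5+3=48
a_5=1:  p_5=1·979+102=1081,  q_5=1·48+5=53
a_6=1:  p_6=1·1081+979=2060,  q_6=1·53+48=101
a_7=2:  p_7=2·2060+1081=5201,  q_7=2·101+53=255
(x₁, y₁) = (5201, 255);  5201² − 416·255² = 1 ✓
k=2:  x_2 = 5201·5201+416·255·255 = 54100801,  y_2 = 5201·255+255·5201 = 2652510
k=3:  x_3 = 5201·54100801+416·255·2652510 = 562756526801,  y_3 = 5201·2652510+255·54100801 = 27591408765
k=4:  x_4 = 5201·562756526801+416·255·27591408765 = 5853793337683201,  y_4 = 5201·27591408765+255·562756526801 = 287005831321020
k=5:  x_5 = 5201·5853793337683201+416·255·287005831321020 = 60891157735824130001,  y_5 = 5201·287005831321020+255·5853793337683201 = 2985434629809841275

5201 255
54100801 2652510
562756526801 27591408765
5853793337683201 287005831321020
60891157735824130001 2985434629809841275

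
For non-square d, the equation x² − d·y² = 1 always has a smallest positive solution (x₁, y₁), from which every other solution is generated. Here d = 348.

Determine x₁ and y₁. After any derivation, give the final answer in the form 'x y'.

√348 → a₀=18, period (1,1,1,8,1,1,1,36); ℓ=8 even so k=7
k=0  a_k=18  p_k/q_k = 18/1
k=1  a_k=1  p_k/q_k = 19/1
k=2  a_k=1  p_k/q_k = 37/2
k=3  a_k=1  p_k/q_k = 56/3
…
k=5  a_k=1  p_k/q_k = 541/29
k=6  a_k=1  p_k/q_k = 1026/55
k=7  a_k=1  p_k/q_k = 1567/84
(x₁, y₁) = (1567, 84);  1567² − 348·84² = 1 ✓

1567 84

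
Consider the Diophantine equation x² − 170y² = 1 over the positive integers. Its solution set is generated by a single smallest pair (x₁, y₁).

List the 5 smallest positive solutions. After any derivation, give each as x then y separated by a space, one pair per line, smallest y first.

339 26
229841 17628
155831859 11951758
105653770561 8103274296
71633100608499 5494008020930

[13; 26] for √170; ℓ=1 ⇒ convergent index 1
step 0: (13, 1)  from 13·(1,0) + (0,1)
step 1: (339, 26)  from 26·(13,1) + (1,0)
(x₁, y₁) = (339, 26);  339² − 170·26² = 1 ✓
n=2: (339,26)∘(339,26) = (339·339+170·26·26, 339·26+26·339) = (229841,17628)
n=3: (229841,17628)∘(339,26) = (339·229841+170·26·17628, 339·17628+26·229841) = (155831859,11951758)
n=4: (155831859,11951758)∘(339,26) = (339·155831859+170·26·11951758, 339·11951758+26·155831859) = (105653770561,8103274296)
n=5: (105653770561,8103274296)∘(339,26) = (339·105653770561+170·26·8103274296, 339·8103274296+26·105653770561) = (71633100608499,5494008020930)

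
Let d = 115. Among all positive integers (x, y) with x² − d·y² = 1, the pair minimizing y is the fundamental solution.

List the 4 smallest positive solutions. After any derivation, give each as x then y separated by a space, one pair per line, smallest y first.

1126 105
2535751 236460
5710510126 532507815
12860066268001 1199207362920

√115 = [10; 1,2,1,1,1,1,1,2,1,20, …], period ℓ=10 (even) → k=9
a_0=10:  p_0=10·1+0=10,  q_0=10·0+1=1
a_1=1:  p_1=1·10+1=11,  q_1=1·1+0=1
a_2=2:  p_2=2·11+10=32,  q_2=2·1+1=3
a_3=1:  p_3=1·32+11=43,  q_3=1·3+1=4
a_4=1:  p_4=1·43+32=75,  q_4=1·4+3=7
a_5=1:  p_5=1·75+43=118,  q_5=1·7+4=11
…
a_7=1:  p_7=1·193+118=311,  q_7=1·18+11=29
a_8=2:  p_8=2·311+193=815,  q_8=2·29+18=76
a_9=1:  p_9=1·815+311=1126,  q_9=1·76+29=105
fundamental: x₁=1126, y₁=105  (since 1267876 − 115·11025 = 1)
n=2: (1126,105)∘(1126,105) = (1126·1126+115·105·105, 1126·105+105·1126) = (2535751,236460)
n=3: (2535751,236460)∘(1126,105) = (1126·2535751+115·105·236460, 1126·236460+105·2535751) = (5710510126,532507815)
n=4: (5710510126,532507815)∘(1126,105) = (1126·5710510126+115·105·532507815, 1126·532507815+105·5710510126) = (12860066268001,1199207362920)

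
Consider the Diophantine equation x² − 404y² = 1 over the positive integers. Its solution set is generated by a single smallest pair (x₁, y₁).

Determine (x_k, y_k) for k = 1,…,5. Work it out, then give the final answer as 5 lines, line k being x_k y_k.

[20; 10,40] for √404; ℓ=2 ⇒ convergent index 1
i=0: a=20 ⇒ p=20, q=1
i=1: a=10 ⇒ p=201, q=10
fundamental: x₁=201, y₁=10  (since 40401 − 404·100 = 1)
k=2:  x_2 = 201·201+404·10·10 = 80801,  y_2 = 201·10+10·201 = 4020
k=3:  x_3 = 201·80801+404·10·4020 = 32481801,  y_3 = 201·4020+10·80801 = 1616030
k=4:  x_4 = 201·32481801+404·10·1616030 = 13057603201,  y_4 = 201·1616030+10·32481801 = 649640040
k=5:  x_5 = 201·13057603201+404·10·649640040 = 5249124005001,  y_5 = 201·649640040+10·13057603201 = 261153680050

201 10
80801 4020
32481801 1616030
13057603201 649640040
5249124005001 261153680050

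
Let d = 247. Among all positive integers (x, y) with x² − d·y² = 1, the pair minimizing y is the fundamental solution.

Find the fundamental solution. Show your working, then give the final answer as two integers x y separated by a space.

√247 = [15; 1,2,1,1,9,1,9,1,1,2,1,30, …], period ℓ=12 (even) → k=11
a_0=15:  p_0=15·1+0=15,  q_0=15·0+1=1
…
a_2=2:  p_2=2·16+15=47,  q_2=2·1+1=3
a_3=1:  p_3=1·47+16=63,  q_3=1·3+1=4
…
a_5=9:  p_5=9·110+63=1053,  q_5=9·7+4=67
a_6=1:  p_6=1·1053+110=1163,  q_6=1·67+7=74
a_7=9:  p_7=9·1163+1053=11520,  q_7=9·74+67=733
…
a_10=2:  p_10=2·24203+12683=61089,  q_10=2·1540+807=3887
a_11=1:  p_11=1·61089+24203=85292,  q_11=1·3887+1540=5427
→ (85292, 5427).  Check: 85292²=7274725264, 247·5427²=7274725263, difference 1.

85292 5427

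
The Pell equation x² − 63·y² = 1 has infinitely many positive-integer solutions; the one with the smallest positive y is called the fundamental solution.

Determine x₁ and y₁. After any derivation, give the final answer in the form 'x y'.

√63 = [7; 1,14, …], period ℓ=2 (even) → k=1
i=0: a=7 ⇒ p=7, q=1
i=1: a=1 ⇒ p=8, q=1
fundamental: x₁=8, y₁=1  (since 64 − 63·1 = 1)

8 1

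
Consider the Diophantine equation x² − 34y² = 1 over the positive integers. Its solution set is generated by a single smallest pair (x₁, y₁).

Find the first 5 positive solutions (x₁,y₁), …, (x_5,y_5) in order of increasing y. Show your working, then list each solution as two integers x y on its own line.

√34 → a₀=5, period (1,4,1,10); ℓ=4 even so k=3
k=0  a_k=5  p_k/q_k = 5/1
…
k=2  a_k=4  p_k/q_k = 29/5
k=3  a_k=1  p_k/q_k = 35/6
(x₁, y₁) = (35, 6);  35² − 34·6² = 1 ✓
(x_2, y_2) = (35·35 + 34·6·6, 35·6 + 6·35) = (2449, 420)
(x_3, y_3) = (35·2449 + 34·6·420, 35·420 + 6·2449) = (171395, 29394)
(x_4, y_4) = (35·171395 + 34·6·29394, 35·29394 + 6·171395) = (11995201, 2057160)
(x_5, y_5) = (35·11995201 + 34·6·2057160, 35·2057160 + 6·11995201) = (839492675, 143971806)

35 6
2449 420
171395 29394
11995201 2057160
839492675 143971806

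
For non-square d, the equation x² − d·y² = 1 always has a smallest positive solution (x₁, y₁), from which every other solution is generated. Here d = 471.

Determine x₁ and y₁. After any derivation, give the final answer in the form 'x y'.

7838695 361188

√471 = [21; 1,2,2,1,3,…,2,1,42, …], period ℓ=14 (even) → k=13
i=0: a=21 ⇒ p=21, q=1
…
i=5: a=3 ⇒ p=803, q=37
…
i=7: a=14 ⇒ p=48809, q=2249
…
i=11: a=2 ⇒ p=2331742, q=107441
i=12: a=2 ⇒ p=5506953, q=253747
i=13: a=1 ⇒ p=7838695, q=361188
(x₁, y₁) = (7838695, 361188);  7838695² − 471·361188² = 1 ✓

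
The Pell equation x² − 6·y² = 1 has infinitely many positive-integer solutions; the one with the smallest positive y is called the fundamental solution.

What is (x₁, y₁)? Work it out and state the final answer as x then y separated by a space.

5 2

√6 → a₀=2, period (2,4); ℓ=2 even so k=1
a_0=2:  p_0=2·1+0=2,  q_0=2·0+1=1
a_1=2:  p_1=2·2+1=5,  q_1=2·1+0=2
→ (5, 2).  Check: 5²=25, 6·2²=24, difference 1.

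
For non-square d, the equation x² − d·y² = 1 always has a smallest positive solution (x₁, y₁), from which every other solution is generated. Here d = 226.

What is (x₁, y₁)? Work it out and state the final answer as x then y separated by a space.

[15; 30] for √226; ℓ=1 ⇒ convergent index 1
k=0  a_k=15  p_k/q_k = 15/1
k=1  a_k=30  p_k/q_k = 451/30
→ (451, 30).  Check: 451²=203401, 226·30²=203400, difference 1.

451 30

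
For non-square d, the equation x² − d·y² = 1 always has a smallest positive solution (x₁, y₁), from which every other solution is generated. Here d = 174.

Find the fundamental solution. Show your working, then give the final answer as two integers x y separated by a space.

√174 = [13; 5,4,5,26, …], period ℓ=4 (even) → k=3
a_0=13:  p_0=13·1+0=13,  q_0=13·0+1=1
a_1=5:  p_1=5·13+1=66,  q_1=5·1+0=5
a_2=4:  p_2=4·66+13=277,  q_2=4·5+1=21
a_3=5:  p_3=5·277+66=1451,  q_3=5·21+5=110
→ (1451, 110).  Check: 1451²=2105401, 174·110²=2105400, difference 1.

1451 110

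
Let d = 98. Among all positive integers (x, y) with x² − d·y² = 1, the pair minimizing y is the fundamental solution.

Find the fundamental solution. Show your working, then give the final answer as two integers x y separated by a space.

√98 = [9; 1,8,1,18, …], period ℓ=4 (even) → k=3
step 0: (9, 1)  from 9·(1,0) + (0,1)
…
step 2: (89, 9)  from 8·(10,1) + (9,1)
step 3: (99, 10)  from 1·(89,9) + (10,1)
fundamental: x₁=99, y₁=10  (since 9801 − 98·100 = 1)

99 10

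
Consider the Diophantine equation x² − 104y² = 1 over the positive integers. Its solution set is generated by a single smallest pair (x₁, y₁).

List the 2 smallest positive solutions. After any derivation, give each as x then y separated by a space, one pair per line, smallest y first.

51 5
5201 510

√104 → a₀=10, period (5,20); ℓ=2 even so k=1
a_0=10:  p_0=10·1+0=10,  q_0=10·0+1=1
a_1=5:  p_1=5·10+1=51,  q_1=5·1+0=5
→ (51, 5).  Check: 51²=2601, 104·5²=2600, difference 1.
n=2: (51,5)∘(51,5) = (51·51+104·5·5, 51·5+5·51) = (5201,510)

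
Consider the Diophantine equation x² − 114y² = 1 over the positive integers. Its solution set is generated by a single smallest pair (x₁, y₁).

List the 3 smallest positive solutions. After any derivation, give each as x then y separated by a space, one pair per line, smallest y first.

[10; 1,2,10,2,1,20] for √114; ℓ=6 ⇒ convergent index 5
i=0: a=10 ⇒ p=10, q=1
…
i=4: a=2 ⇒ p=694, q=65
i=5: a=1 ⇒ p=1025, q=96
→ (1025, 96).  Check: 1025²=1050625, 114·96²=1050624, difference 1.
n=2: (1025,96)∘(1025,96) = (1025·1025+114·96·96, 1025·96+96·1025) = (2101249,196800)
n=3: (2101249,196800)∘(1025,96) = (1025·2101249+114·96·196800, 1025·196800+96·2101249) = (4307559425,403439904)

1025 96
2101249 196800
4307559425 403439904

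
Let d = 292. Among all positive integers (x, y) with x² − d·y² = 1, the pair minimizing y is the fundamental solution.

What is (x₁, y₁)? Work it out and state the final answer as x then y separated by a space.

[17; 11,2,1,3,8,3,1,2,11,34] for √292; ℓ=10 ⇒ convergent index 9
a_0=17:  p_0=17·1+0=17,  q_0=17·0+1=1
…
a_4=3:  p_4=3·581+393=2136,  q_4=3·34+23=125
…
a_6=3:  p_6=3·17669+2136=55143,  q_6=3·1034+125=3227
a_7=1:  p_7=1·55143+17669=72812,  q_7=1·3227+1034=4261
a_8=2:  p_8=2·72812+55143=200767,  q_8=2·4261+3227=11749
a_9=11:  p_9=11·200767+72812=2281249,  q_9=11·11749+4261=133500
→ (2281249, 133500).  Check: 2281249²=5204097000001, 292·133500²=5204097000000, difference 1.

2281249 133500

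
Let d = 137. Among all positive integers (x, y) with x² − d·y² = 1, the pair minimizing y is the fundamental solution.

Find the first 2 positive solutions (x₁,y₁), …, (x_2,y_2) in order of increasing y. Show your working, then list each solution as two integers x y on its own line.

6083073 519712
74007554246657 6322892069952

√137 → a₀=11, period (1,2,2,1,1,2,2,1,22); ℓ=9 odd so k=17
i=0: a=11 ⇒ p=11, q=1
i=1: a=1 ⇒ p=12, q=1
i=2: a=2 ⇒ p=35, q=3
i=3: a=2 ⇒ p=82, q=7
i=4: a=1 ⇒ p=117, q=10
i=5: a=1 ⇒ p=199, q=17
i=6: a=2 ⇒ p=515, q=44
i=7: a=2 ⇒ p=1229, q=105
i=8: a=1 ⇒ p=1744, q=149
i=9: a=22 ⇒ p=39597, q=3383
…
i=11: a=2 ⇒ p=122279, q=10447
i=12: a=2 ⇒ p=285899, q=24426
i=13: a=1 ⇒ p=408178, q=34873
i=14: a=1 ⇒ p=694077, q=59299
i=15: a=2 ⇒ p=1796332, q=153471
i=16: a=2 ⇒ p=4286741, q=366241
i=17: a=1 ⇒ p=6083073, q=519712
→ (6083073, 519712).  Check: 6083073²=37003777123329, 137·519712²=37003777123328, difference 1.
(x_2, y_2) = (6083073·6083073 + 137·519712·519712, 6083073·519712 + 519712·6083073) = (74007554246657, 6322892069952)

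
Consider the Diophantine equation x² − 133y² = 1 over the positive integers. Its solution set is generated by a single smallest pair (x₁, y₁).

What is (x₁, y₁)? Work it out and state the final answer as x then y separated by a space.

√133 = [11; 1,1,7,5,1,…,1,1,22, …], period ℓ=16 (even) → k=15
step 0: (11, 1)  from 11·(1,0) + (0,1)
…
step 2: (23, 2)  from 1·(12,1) + (11,1)
step 3: (173, 15)  from 7·(23,2) + (12,1)
…
step 7: (3010, 261)  from 1·(1949,169) + (1061,92)
step 8: (7969, 691)  from 2·(3010,261) + (1949,169)
…
step 11: (29927, 2595)  from 1·(18948,1643) + (10979,952)
…
step 14: (1378591, 119539)  from 1·(1210008,104921) + (168583,14618)
step 15: (2588599, 224460)  from 1·(1378591,119539) + (1210008,104921)
(x₁, y₁) = (2588599, 224460);  2588599² − 133·224460² = 1 ✓

2588599 224460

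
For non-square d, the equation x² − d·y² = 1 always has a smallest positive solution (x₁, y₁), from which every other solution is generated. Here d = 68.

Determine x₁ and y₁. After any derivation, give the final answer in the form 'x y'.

√68 → a₀=8, period (4,16); ℓ=2 even so k=1
a_0=8:  p_0=8·1+0=8,  q_0=8·0+1=1
a_1=4:  p_1=4·8+1=33,  q_1=4·1+0=4
→ (33, 4).  Check: 33²=1089, 68·4²=1088, difference 1.

33 4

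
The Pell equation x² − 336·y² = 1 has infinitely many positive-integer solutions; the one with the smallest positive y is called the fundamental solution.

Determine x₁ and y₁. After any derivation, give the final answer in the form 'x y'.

[18; 3,36] for √336; ℓ=2 ⇒ convergent index 1
a_0=18:  p_0=18·1+0=18,  q_0=18·0+1=1
a_1=3:  p_1=3·18+1=55,  q_1=3·1+0=3
fundamental: x₁=55, y₁=3  (since 3025 − 336·9 = 1)

55 3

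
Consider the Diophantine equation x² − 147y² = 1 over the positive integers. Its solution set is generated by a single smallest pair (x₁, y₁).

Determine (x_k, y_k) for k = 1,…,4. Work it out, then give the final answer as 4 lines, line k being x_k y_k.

97 8
18817 1552
3650401 301080
708158977 58407968

d=147: √d = [12; 8,24] (ℓ=2, even), read p_1/q_1
k=0  a_k=12  p_k/q_k = 12/1
k=1  a_k=8  p_k/q_k = 97/8
(x₁, y₁) = (97, 8);  97² − 147·8² = 1 ✓
n=2: (97,8)∘(97,8) = (97·97+147·8·8, 97·8+8·97) = (18817,1552)
n=3: (18817,1552)∘(97,8) = (97·18817+147·8·1552, 97·1552+8·18817) = (3650401,301080)
n=4: (3650401,301080)∘(97,8) = (97·3650401+147·8·301080, 97·301080+8·3650401) = (708158977,58407968)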